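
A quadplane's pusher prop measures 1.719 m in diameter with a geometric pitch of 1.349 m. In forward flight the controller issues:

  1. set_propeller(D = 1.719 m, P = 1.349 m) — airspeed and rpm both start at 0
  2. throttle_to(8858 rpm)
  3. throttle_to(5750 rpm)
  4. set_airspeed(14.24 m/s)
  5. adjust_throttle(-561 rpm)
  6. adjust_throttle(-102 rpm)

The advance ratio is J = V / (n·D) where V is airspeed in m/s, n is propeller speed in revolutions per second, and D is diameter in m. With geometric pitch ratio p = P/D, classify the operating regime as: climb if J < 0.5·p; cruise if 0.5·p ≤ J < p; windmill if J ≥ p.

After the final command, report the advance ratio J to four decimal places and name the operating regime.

J = 0.0977, regime = climb

set_propeller: D = 1.719 m, P = 1.349 m (p = P/D = 0.784759); state ← (V=0, rpm=0)
throttle_to(8858): rpm ← 8858
throttle_to(5750): rpm ← 5750
set_airspeed(14.24): V ← 14.24 m/s
adjust_throttle(-561): rpm ← 5750 -561 = 5189
adjust_throttle(-102): rpm ← 5189 -102 = 5087
final state: V = 14.24 m/s, rpm = 5087 → n = rpm/60 = 84.783333 rev/s
J = V / (n·D) = 14.24 / (84.783333 × 1.719) = 0.097707
regime bands: climb J<0.3924 | cruise [0.3924, 0.7848) | windmill J≥0.7848
J = 0.0977 → climb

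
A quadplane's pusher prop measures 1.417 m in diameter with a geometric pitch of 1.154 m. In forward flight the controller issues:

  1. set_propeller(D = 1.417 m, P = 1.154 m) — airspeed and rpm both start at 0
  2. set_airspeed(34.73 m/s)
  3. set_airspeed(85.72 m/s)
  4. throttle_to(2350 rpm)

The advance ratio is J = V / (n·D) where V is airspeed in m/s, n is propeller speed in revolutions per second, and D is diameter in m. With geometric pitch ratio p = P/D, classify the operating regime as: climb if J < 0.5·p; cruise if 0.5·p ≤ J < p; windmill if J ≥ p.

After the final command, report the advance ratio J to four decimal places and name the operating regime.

J = 1.5445, regime = windmill

set_propeller: D = 1.417 m, P = 1.154 m (p = P/D = 0.814397); state ← (V=0, rpm=0)
set_airspeed(34.73): V ← 34.73 m/s
set_airspeed(85.72): V ← 85.72 m/s
throttle_to(2350): rpm ← 2350
final state: V = 85.72 m/s, rpm = 2350 → n = rpm/60 = 39.166667 rev/s
J = V / (n·D) = 85.72 / (39.166667 × 1.417) = 1.544528
regime bands: climb J<0.4072 | cruise [0.4072, 0.8144) | windmill J≥0.8144
J = 1.5445 → windmill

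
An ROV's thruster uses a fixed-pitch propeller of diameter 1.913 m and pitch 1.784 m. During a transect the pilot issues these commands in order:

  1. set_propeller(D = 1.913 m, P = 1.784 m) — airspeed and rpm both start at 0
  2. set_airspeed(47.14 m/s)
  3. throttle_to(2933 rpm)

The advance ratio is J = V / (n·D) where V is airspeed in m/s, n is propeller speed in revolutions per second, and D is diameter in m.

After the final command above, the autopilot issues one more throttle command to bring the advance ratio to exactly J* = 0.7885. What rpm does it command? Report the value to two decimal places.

rpm = 1875.10

set_propeller: D = 1.913 m, P = 1.784 m (p = P/D = 0.932567); state ← (V=0, rpm=0)
set_airspeed(47.14): V ← 47.14 m/s
throttle_to(2933): rpm ← 2933
final state: V = 47.14 m/s, rpm = 2933 → n = rpm/60 = 48.883333 rev/s
target J* = 0.7885; solve J* = V/(n·D) for n: n = V/(J*·D) = 47.14/(0.7885 × 1.913) = 31.251647 rev/s
rpm = 60·n = 1875.098822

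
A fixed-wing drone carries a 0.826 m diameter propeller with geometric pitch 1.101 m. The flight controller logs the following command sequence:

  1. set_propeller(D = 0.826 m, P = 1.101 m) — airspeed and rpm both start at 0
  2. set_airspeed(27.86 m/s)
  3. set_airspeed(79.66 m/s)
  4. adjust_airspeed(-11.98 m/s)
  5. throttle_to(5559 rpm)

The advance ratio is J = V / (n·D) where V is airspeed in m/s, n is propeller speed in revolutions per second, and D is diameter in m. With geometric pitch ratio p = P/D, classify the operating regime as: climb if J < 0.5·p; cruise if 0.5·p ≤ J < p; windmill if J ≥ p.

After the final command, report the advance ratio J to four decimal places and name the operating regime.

J = 0.8844, regime = cruise

set_propeller: D = 0.826 m, P = 1.101 m (p = P/D = 1.332930); state ← (V=0, rpm=0)
set_airspeed(27.86): V ← 27.86 m/s
set_airspeed(79.66): V ← 79.66 m/s
adjust_airspeed(-11.98): V ← 79.66 -11.98 = 67.68 m/s
throttle_to(5559): rpm ← 5559
final state: V = 67.68 m/s, rpm = 5559 → n = rpm/60 = 92.650000 rev/s
J = V / (n·D) = 67.68 / (92.650000 × 0.826) = 0.884372
regime bands: climb J<0.6665 | cruise [0.6665, 1.3329) | windmill J≥1.3329
J = 0.8844 → cruise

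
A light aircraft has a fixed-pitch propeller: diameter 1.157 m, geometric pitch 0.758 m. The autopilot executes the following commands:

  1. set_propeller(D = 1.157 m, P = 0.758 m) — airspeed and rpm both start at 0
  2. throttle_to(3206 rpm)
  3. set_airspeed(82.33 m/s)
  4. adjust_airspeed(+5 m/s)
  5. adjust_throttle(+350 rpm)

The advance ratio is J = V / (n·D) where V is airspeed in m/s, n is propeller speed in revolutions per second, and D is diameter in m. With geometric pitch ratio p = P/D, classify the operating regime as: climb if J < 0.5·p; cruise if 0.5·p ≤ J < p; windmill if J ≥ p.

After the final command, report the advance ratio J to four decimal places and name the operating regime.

set_propeller: D = 1.157 m, P = 0.758 m (p = P/D = 0.655143); state ← (V=0, rpm=0)
throttle_to(3206): rpm ← 3206
set_airspeed(82.33): V ← 82.33 m/s
adjust_airspeed(+5): V ← 82.33 +5 = 87.33 m/s
adjust_throttle(+350): rpm ← 3206 +350 = 3556
final state: V = 87.33 m/s, rpm = 3556 → n = rpm/60 = 59.266667 rev/s
J = V / (n·D) = 87.33 / (59.266667 × 1.157) = 1.273561
regime bands: climb J<0.3276 | cruise [0.3276, 0.6551) | windmill J≥0.6551
J = 1.2736 → windmill

J = 1.2736, regime = windmill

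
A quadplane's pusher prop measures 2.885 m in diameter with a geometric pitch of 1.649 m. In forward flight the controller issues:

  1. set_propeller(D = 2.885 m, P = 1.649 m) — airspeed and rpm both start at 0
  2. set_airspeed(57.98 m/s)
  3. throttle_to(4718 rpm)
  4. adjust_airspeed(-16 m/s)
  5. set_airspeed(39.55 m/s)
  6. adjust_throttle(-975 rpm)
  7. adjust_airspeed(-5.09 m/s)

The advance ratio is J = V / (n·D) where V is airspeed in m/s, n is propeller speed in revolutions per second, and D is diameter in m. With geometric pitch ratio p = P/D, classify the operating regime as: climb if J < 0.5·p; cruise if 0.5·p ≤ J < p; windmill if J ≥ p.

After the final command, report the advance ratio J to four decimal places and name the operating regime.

J = 0.1915, regime = climb

set_propeller: D = 2.885 m, P = 1.649 m (p = P/D = 0.571577); state ← (V=0, rpm=0)
set_airspeed(57.98): V ← 57.98 m/s
throttle_to(4718): rpm ← 4718
adjust_airspeed(-16): V ← 57.98 -16 = 41.98 m/s
set_airspeed(39.55): V ← 39.55 m/s
adjust_throttle(-975): rpm ← 4718 -975 = 3743
adjust_airspeed(-5.09): V ← 39.55 -5.09 = 34.46 m/s
final state: V = 34.46 m/s, rpm = 3743 → n = rpm/60 = 62.383333 rev/s
J = V / (n·D) = 34.46 / (62.383333 × 2.885) = 0.191470
regime bands: climb J<0.2858 | cruise [0.2858, 0.5716) | windmill J≥0.5716
J = 0.1915 → climb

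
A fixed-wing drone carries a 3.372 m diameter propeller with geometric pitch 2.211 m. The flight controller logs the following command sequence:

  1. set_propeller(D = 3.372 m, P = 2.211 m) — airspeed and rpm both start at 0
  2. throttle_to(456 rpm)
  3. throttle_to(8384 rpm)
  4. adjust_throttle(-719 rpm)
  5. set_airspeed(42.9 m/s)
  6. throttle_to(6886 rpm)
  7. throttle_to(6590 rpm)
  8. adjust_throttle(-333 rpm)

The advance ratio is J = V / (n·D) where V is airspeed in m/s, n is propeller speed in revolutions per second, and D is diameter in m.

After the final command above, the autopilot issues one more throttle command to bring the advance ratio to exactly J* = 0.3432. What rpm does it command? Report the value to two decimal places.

set_propeller: D = 3.372 m, P = 2.211 m (p = P/D = 0.655694); state ← (V=0, rpm=0)
throttle_to(456): rpm ← 456
throttle_to(8384): rpm ← 8384
adjust_throttle(-719): rpm ← 8384 -719 = 7665
set_airspeed(42.9): V ← 42.9 m/s
throttle_to(6886): rpm ← 6886
throttle_to(6590): rpm ← 6590
adjust_throttle(-333): rpm ← 6590 -333 = 6257
final state: V = 42.9 m/s, rpm = 6257 → n = rpm/60 = 104.283333 rev/s
target J* = 0.3432; solve J* = V/(n·D) for n: n = V/(J*·D) = 42.9/(0.3432 × 3.372) = 37.069988 rev/s
rpm = 60·n = 2224.199288

rpm = 2224.20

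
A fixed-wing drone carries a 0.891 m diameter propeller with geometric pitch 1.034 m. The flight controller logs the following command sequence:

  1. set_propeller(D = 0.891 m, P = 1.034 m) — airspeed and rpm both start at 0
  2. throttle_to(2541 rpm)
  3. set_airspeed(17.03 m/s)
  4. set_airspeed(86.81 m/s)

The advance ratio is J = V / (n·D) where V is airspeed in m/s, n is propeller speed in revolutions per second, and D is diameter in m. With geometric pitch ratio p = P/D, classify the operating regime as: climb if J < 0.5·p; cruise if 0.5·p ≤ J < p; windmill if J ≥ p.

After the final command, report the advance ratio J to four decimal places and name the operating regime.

set_propeller: D = 0.891 m, P = 1.034 m (p = P/D = 1.160494); state ← (V=0, rpm=0)
throttle_to(2541): rpm ← 2541
set_airspeed(17.03): V ← 17.03 m/s
set_airspeed(86.81): V ← 86.81 m/s
final state: V = 86.81 m/s, rpm = 2541 → n = rpm/60 = 42.350000 rev/s
J = V / (n·D) = 86.81 / (42.350000 × 0.891) = 2.300587
regime bands: climb J<0.5802 | cruise [0.5802, 1.1605) | windmill J≥1.1605
J = 2.3006 → windmill

J = 2.3006, regime = windmill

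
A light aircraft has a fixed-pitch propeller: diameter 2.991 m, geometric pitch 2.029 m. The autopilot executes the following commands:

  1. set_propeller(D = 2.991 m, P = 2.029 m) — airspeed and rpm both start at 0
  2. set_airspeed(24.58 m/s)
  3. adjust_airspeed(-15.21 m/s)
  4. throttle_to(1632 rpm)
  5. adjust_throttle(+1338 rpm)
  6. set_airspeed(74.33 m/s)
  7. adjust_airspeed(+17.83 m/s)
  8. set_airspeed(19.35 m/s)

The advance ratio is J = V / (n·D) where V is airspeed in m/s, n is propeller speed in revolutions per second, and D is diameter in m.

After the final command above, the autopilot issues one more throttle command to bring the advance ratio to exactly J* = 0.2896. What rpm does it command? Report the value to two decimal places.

set_propeller: D = 2.991 m, P = 2.029 m (p = P/D = 0.678368); state ← (V=0, rpm=0)
set_airspeed(24.58): V ← 24.58 m/s
adjust_airspeed(-15.21): V ← 24.58 -15.21 = 9.37 m/s
throttle_to(1632): rpm ← 1632
adjust_throttle(+1338): rpm ← 1632 +1338 = 2970
set_airspeed(74.33): V ← 74.33 m/s
adjust_airspeed(+17.83): V ← 74.33 +17.83 = 92.16 m/s
set_airspeed(19.35): V ← 19.35 m/s
final state: V = 19.35 m/s, rpm = 2970 → n = rpm/60 = 49.500000 rev/s
target J* = 0.2896; solve J* = V/(n·D) for n: n = V/(J*·D) = 19.35/(0.2896 × 2.991) = 22.339117 rev/s
rpm = 60·n = 1340.347008

rpm = 1340.35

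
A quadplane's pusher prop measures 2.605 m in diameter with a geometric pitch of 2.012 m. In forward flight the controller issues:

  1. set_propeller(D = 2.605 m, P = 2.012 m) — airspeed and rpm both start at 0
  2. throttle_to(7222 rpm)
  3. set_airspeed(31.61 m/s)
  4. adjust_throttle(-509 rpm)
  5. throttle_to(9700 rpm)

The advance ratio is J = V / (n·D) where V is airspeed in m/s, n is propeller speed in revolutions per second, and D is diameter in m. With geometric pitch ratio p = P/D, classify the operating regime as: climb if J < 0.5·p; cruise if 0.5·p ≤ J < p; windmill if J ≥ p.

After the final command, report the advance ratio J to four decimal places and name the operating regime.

set_propeller: D = 2.605 m, P = 2.012 m (p = P/D = 0.772361); state ← (V=0, rpm=0)
throttle_to(7222): rpm ← 7222
set_airspeed(31.61): V ← 31.61 m/s
adjust_throttle(-509): rpm ← 7222 -509 = 6713
throttle_to(9700): rpm ← 9700
final state: V = 31.61 m/s, rpm = 9700 → n = rpm/60 = 161.666667 rev/s
J = V / (n·D) = 31.61 / (161.666667 × 2.605) = 0.075058
regime bands: climb J<0.3862 | cruise [0.3862, 0.7724) | windmill J≥0.7724
J = 0.0751 → climb

J = 0.0751, regime = climb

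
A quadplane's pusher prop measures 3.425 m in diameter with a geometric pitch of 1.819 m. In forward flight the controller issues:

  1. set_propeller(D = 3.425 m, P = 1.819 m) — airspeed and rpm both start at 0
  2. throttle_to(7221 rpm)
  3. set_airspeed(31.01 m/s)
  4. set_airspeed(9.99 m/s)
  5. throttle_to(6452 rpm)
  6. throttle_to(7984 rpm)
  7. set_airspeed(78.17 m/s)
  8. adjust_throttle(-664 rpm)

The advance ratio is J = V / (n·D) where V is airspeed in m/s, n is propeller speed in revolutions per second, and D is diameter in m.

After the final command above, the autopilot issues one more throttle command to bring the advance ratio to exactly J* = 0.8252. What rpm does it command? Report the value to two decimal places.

rpm = 1659.48

set_propeller: D = 3.425 m, P = 1.819 m (p = P/D = 0.531095); state ← (V=0, rpm=0)
throttle_to(7221): rpm ← 7221
set_airspeed(31.01): V ← 31.01 m/s
set_airspeed(9.99): V ← 9.99 m/s
throttle_to(6452): rpm ← 6452
throttle_to(7984): rpm ← 7984
set_airspeed(78.17): V ← 78.17 m/s
adjust_throttle(-664): rpm ← 7984 -664 = 7320
final state: V = 78.17 m/s, rpm = 7320 → n = rpm/60 = 122.000000 rev/s
target J* = 0.8252; solve J* = V/(n·D) for n: n = V/(J*·D) = 78.17/(0.8252 × 3.425) = 27.657971 rev/s
rpm = 60·n = 1659.478260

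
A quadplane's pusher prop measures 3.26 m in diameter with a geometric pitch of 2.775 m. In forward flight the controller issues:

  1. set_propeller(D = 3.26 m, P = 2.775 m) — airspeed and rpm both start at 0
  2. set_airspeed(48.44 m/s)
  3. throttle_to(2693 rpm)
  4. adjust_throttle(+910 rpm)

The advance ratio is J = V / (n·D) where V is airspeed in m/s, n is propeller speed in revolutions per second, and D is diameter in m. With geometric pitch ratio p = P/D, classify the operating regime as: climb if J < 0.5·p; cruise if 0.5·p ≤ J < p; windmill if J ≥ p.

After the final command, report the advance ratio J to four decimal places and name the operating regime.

set_propeller: D = 3.26 m, P = 2.775 m (p = P/D = 0.851227); state ← (V=0, rpm=0)
set_airspeed(48.44): V ← 48.44 m/s
throttle_to(2693): rpm ← 2693
adjust_throttle(+910): rpm ← 2693 +910 = 3603
final state: V = 48.44 m/s, rpm = 3603 → n = rpm/60 = 60.050000 rev/s
J = V / (n·D) = 48.44 / (60.050000 × 3.26) = 0.247442
regime bands: climb J<0.4256 | cruise [0.4256, 0.8512) | windmill J≥0.8512
J = 0.2474 → climb

J = 0.2474, regime = climb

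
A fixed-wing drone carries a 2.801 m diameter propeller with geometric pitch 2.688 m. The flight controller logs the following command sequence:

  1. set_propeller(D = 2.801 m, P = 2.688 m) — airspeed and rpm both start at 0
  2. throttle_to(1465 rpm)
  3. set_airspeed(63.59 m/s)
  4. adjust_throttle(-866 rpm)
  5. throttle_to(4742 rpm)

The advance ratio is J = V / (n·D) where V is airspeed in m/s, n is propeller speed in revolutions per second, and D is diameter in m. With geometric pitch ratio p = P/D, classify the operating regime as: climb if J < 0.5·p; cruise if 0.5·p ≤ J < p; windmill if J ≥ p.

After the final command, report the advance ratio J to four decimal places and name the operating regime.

set_propeller: D = 2.801 m, P = 2.688 m (p = P/D = 0.959657); state ← (V=0, rpm=0)
throttle_to(1465): rpm ← 1465
set_airspeed(63.59): V ← 63.59 m/s
adjust_throttle(-866): rpm ← 1465 -866 = 599
throttle_to(4742): rpm ← 4742
final state: V = 63.59 m/s, rpm = 4742 → n = rpm/60 = 79.033333 rev/s
J = V / (n·D) = 63.59 / (79.033333 × 2.801) = 0.287254
regime bands: climb J<0.4798 | cruise [0.4798, 0.9597) | windmill J≥0.9597
J = 0.2873 → climb

J = 0.2873, regime = climb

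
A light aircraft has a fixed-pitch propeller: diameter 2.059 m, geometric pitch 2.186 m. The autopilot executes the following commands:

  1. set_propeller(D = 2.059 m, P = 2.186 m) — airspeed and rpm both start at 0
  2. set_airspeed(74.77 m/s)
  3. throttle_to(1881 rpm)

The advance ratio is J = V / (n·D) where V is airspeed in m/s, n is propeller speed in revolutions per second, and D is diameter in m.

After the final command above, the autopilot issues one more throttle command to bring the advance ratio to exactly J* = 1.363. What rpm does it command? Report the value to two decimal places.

rpm = 1598.55

set_propeller: D = 2.059 m, P = 2.186 m (p = P/D = 1.061680); state ← (V=0, rpm=0)
set_airspeed(74.77): V ← 74.77 m/s
throttle_to(1881): rpm ← 1881
final state: V = 74.77 m/s, rpm = 1881 → n = rpm/60 = 31.350000 rev/s
target J* = 1.363; solve J* = V/(n·D) for n: n = V/(J*·D) = 74.77/(1.363 × 2.059) = 26.642512 rev/s
rpm = 60·n = 1598.550750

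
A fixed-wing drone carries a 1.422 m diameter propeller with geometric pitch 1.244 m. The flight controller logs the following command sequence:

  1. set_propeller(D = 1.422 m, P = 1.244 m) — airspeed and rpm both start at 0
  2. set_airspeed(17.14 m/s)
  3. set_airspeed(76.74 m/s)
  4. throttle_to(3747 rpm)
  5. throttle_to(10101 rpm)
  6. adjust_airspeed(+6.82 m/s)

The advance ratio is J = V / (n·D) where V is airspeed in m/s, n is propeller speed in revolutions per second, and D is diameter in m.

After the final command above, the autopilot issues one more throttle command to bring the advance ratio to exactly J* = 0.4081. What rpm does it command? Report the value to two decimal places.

set_propeller: D = 1.422 m, P = 1.244 m (p = P/D = 0.874824); state ← (V=0, rpm=0)
set_airspeed(17.14): V ← 17.14 m/s
set_airspeed(76.74): V ← 76.74 m/s
throttle_to(3747): rpm ← 3747
throttle_to(10101): rpm ← 10101
adjust_airspeed(+6.82): V ← 76.74 +6.82 = 83.56 m/s
final state: V = 83.56 m/s, rpm = 10101 → n = rpm/60 = 168.350000 rev/s
target J* = 0.4081; solve J* = V/(n·D) for n: n = V/(J*·D) = 83.56/(0.4081 × 1.422) = 143.989970 rev/s
rpm = 60·n = 8639.398178

rpm = 8639.40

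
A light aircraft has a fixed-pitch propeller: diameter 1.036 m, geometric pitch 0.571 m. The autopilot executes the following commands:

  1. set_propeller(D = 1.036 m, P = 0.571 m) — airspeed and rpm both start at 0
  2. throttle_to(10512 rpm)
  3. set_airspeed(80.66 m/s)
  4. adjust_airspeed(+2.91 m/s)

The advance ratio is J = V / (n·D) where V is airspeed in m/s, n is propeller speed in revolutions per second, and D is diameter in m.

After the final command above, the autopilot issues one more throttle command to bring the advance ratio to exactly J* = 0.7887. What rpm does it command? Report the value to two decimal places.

set_propeller: D = 1.036 m, P = 0.571 m (p = P/D = 0.551158); state ← (V=0, rpm=0)
throttle_to(10512): rpm ← 10512
set_airspeed(80.66): V ← 80.66 m/s
adjust_airspeed(+2.91): V ← 80.66 +2.91 = 83.57 m/s
final state: V = 83.57 m/s, rpm = 10512 → n = rpm/60 = 175.200000 rev/s
target J* = 0.7887; solve J* = V/(n·D) for n: n = V/(J*·D) = 83.57/(0.7887 × 1.036) = 102.277194 rev/s
rpm = 60·n = 6136.631660

rpm = 6136.63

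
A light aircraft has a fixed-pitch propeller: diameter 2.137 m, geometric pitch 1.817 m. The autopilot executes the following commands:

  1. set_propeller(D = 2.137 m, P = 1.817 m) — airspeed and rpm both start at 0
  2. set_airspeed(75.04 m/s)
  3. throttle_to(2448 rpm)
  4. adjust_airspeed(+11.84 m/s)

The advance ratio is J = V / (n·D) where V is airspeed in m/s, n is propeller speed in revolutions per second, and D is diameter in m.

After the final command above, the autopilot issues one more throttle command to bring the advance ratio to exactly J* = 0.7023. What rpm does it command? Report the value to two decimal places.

set_propeller: D = 2.137 m, P = 1.817 m (p = P/D = 0.850257); state ← (V=0, rpm=0)
set_airspeed(75.04): V ← 75.04 m/s
throttle_to(2448): rpm ← 2448
adjust_airspeed(+11.84): V ← 75.04 +11.84 = 86.88 m/s
final state: V = 86.88 m/s, rpm = 2448 → n = rpm/60 = 40.800000 rev/s
target J* = 0.7023; solve J* = V/(n·D) for n: n = V/(J*·D) = 86.88/(0.7023 × 2.137) = 57.888543 rev/s
rpm = 60·n = 3473.312602

rpm = 3473.31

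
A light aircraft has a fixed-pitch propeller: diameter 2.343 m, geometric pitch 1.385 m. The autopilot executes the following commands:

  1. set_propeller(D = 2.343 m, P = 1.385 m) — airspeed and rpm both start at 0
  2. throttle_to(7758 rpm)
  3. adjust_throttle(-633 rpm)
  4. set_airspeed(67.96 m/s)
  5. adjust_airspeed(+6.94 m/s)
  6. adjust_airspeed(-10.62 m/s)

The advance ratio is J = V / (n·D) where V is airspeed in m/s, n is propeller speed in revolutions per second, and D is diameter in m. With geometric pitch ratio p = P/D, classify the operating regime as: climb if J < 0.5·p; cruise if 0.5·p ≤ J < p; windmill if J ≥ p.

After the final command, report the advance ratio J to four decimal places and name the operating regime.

set_propeller: D = 2.343 m, P = 1.385 m (p = P/D = 0.591122); state ← (V=0, rpm=0)
throttle_to(7758): rpm ← 7758
adjust_throttle(-633): rpm ← 7758 -633 = 7125
set_airspeed(67.96): V ← 67.96 m/s
adjust_airspeed(+6.94): V ← 67.96 +6.94 = 74.9 m/s
adjust_airspeed(-10.62): V ← 74.9 -10.62 = 64.28 m/s
final state: V = 64.28 m/s, rpm = 7125 → n = rpm/60 = 118.750000 rev/s
J = V / (n·D) = 64.28 / (118.750000 × 2.343) = 0.231031
regime bands: climb J<0.2956 | cruise [0.2956, 0.5911) | windmill J≥0.5911
J = 0.2310 → climb

J = 0.2310, regime = climb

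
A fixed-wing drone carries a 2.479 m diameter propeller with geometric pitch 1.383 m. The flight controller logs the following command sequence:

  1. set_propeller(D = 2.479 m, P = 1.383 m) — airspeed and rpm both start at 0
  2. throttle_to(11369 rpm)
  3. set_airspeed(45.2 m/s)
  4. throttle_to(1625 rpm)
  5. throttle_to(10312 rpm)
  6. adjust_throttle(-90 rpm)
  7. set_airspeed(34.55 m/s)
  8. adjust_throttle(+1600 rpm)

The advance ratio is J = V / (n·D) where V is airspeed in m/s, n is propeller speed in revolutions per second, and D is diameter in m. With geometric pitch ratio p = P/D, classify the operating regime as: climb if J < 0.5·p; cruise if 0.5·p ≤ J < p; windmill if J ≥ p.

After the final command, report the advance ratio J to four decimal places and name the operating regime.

set_propeller: D = 2.479 m, P = 1.383 m (p = P/D = 0.557886); state ← (V=0, rpm=0)
throttle_to(11369): rpm ← 11369
set_airspeed(45.2): V ← 45.2 m/s
throttle_to(1625): rpm ← 1625
throttle_to(10312): rpm ← 10312
adjust_throttle(-90): rpm ← 10312 -90 = 10222
set_airspeed(34.55): V ← 34.55 m/s
adjust_throttle(+1600): rpm ← 10222 +1600 = 11822
final state: V = 34.55 m/s, rpm = 11822 → n = rpm/60 = 197.033333 rev/s
J = V / (n·D) = 34.55 / (197.033333 × 2.479) = 0.070735
regime bands: climb J<0.2789 | cruise [0.2789, 0.5579) | windmill J≥0.5579
J = 0.0707 → climb

J = 0.0707, regime = climb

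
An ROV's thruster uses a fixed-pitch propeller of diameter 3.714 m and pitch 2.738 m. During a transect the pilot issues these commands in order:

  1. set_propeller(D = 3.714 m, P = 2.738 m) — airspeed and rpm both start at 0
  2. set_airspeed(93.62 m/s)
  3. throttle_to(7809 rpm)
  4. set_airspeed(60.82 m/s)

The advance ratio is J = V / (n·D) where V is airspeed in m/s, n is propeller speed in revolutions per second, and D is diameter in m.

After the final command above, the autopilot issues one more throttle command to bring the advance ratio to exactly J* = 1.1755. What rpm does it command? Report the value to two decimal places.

rpm = 835.86

set_propeller: D = 3.714 m, P = 2.738 m (p = P/D = 0.737211); state ← (V=0, rpm=0)
set_airspeed(93.62): V ← 93.62 m/s
throttle_to(7809): rpm ← 7809
set_airspeed(60.82): V ← 60.82 m/s
final state: V = 60.82 m/s, rpm = 7809 → n = rpm/60 = 130.150000 rev/s
target J* = 1.1755; solve J* = V/(n·D) for n: n = V/(J*·D) = 60.82/(1.1755 × 3.714) = 13.930987 rev/s
rpm = 60·n = 835.859212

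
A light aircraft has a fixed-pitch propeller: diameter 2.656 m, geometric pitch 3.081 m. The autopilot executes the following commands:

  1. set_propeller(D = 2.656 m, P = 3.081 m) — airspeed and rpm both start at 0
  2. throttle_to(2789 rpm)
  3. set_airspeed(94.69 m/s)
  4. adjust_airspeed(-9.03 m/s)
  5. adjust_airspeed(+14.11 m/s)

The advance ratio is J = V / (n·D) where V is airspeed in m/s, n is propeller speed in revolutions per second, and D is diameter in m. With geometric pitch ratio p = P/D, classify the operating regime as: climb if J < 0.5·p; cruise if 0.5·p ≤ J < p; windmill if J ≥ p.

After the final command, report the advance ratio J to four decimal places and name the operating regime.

set_propeller: D = 2.656 m, P = 3.081 m (p = P/D = 1.160015); state ← (V=0, rpm=0)
throttle_to(2789): rpm ← 2789
set_airspeed(94.69): V ← 94.69 m/s
adjust_airspeed(-9.03): V ← 94.69 -9.03 = 85.66 m/s
adjust_airspeed(+14.11): V ← 85.66 +14.11 = 99.77 m/s
final state: V = 99.77 m/s, rpm = 2789 → n = rpm/60 = 46.483333 rev/s
J = V / (n·D) = 99.77 / (46.483333 × 2.656) = 0.808118
regime bands: climb J<0.5800 | cruise [0.5800, 1.1600) | windmill J≥1.1600
J = 0.8081 → cruise

J = 0.8081, regime = cruise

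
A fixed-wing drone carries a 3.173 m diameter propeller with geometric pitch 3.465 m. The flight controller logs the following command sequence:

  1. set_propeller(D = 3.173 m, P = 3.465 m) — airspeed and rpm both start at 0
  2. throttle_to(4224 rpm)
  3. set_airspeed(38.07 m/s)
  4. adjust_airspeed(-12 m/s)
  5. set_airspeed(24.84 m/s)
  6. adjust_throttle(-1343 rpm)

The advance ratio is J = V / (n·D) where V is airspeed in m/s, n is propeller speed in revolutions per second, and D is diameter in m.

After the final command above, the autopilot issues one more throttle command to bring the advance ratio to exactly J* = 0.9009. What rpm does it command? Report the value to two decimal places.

set_propeller: D = 3.173 m, P = 3.465 m (p = P/D = 1.092026); state ← (V=0, rpm=0)
throttle_to(4224): rpm ← 4224
set_airspeed(38.07): V ← 38.07 m/s
adjust_airspeed(-12): V ← 38.07 -12 = 26.07 m/s
set_airspeed(24.84): V ← 24.84 m/s
adjust_throttle(-1343): rpm ← 4224 -1343 = 2881
final state: V = 24.84 m/s, rpm = 2881 → n = rpm/60 = 48.016667 rev/s
target J* = 0.9009; solve J* = V/(n·D) for n: n = V/(J*·D) = 24.84/(0.9009 × 3.173) = 8.689703 rev/s
rpm = 60·n = 521.382179

rpm = 521.38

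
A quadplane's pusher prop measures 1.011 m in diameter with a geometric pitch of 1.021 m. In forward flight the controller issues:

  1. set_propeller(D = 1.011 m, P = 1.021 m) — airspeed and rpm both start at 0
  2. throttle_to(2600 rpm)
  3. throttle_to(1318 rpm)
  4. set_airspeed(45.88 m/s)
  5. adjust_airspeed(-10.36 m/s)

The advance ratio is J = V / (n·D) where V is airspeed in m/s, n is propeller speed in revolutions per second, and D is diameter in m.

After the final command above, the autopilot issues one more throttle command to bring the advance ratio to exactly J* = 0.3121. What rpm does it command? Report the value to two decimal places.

rpm = 6754.28

set_propeller: D = 1.011 m, P = 1.021 m (p = P/D = 1.009891); state ← (V=0, rpm=0)
throttle_to(2600): rpm ← 2600
throttle_to(1318): rpm ← 1318
set_airspeed(45.88): V ← 45.88 m/s
adjust_airspeed(-10.36): V ← 45.88 -10.36 = 35.52 m/s
final state: V = 35.52 m/s, rpm = 1318 → n = rpm/60 = 21.966667 rev/s
target J* = 0.3121; solve J* = V/(n·D) for n: n = V/(J*·D) = 35.52/(0.3121 × 1.011) = 112.571391 rev/s
rpm = 60·n = 6754.283465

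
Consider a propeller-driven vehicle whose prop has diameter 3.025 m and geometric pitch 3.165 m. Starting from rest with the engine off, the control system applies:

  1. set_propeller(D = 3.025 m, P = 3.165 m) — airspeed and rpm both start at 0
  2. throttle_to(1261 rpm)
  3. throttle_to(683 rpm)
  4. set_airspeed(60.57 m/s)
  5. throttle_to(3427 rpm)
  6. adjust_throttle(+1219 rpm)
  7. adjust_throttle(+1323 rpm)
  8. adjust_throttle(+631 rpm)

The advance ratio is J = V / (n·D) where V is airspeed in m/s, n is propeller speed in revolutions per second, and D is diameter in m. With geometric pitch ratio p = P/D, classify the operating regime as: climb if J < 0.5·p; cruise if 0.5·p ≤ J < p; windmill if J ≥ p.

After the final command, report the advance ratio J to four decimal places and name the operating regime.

set_propeller: D = 3.025 m, P = 3.165 m (p = P/D = 1.046281); state ← (V=0, rpm=0)
throttle_to(1261): rpm ← 1261
throttle_to(683): rpm ← 683
set_airspeed(60.57): V ← 60.57 m/s
throttle_to(3427): rpm ← 3427
adjust_throttle(+1219): rpm ← 3427 +1219 = 4646
adjust_throttle(+1323): rpm ← 4646 +1323 = 5969
adjust_throttle(+631): rpm ← 5969 +631 = 6600
final state: V = 60.57 m/s, rpm = 6600 → n = rpm/60 = 110.000000 rev/s
J = V / (n·D) = 60.57 / (110.000000 × 3.025) = 0.182029
regime bands: climb J<0.5231 | cruise [0.5231, 1.0463) | windmill J≥1.0463
J = 0.1820 → climb

J = 0.1820, regime = climb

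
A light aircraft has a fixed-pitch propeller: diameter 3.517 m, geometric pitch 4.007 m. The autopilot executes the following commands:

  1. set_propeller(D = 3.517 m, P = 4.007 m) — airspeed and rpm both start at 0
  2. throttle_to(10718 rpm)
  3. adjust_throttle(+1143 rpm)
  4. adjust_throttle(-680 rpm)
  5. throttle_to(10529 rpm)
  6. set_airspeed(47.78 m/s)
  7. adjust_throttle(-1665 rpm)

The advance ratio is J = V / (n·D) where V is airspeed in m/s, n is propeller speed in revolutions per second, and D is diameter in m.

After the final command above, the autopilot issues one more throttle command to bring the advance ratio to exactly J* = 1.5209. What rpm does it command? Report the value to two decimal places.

set_propeller: D = 3.517 m, P = 4.007 m (p = P/D = 1.139323); state ← (V=0, rpm=0)
throttle_to(10718): rpm ← 10718
adjust_throttle(+1143): rpm ← 10718 +1143 = 11861
adjust_throttle(-680): rpm ← 11861 -680 = 11181
throttle_to(10529): rpm ← 10529
set_airspeed(47.78): V ← 47.78 m/s
adjust_throttle(-1665): rpm ← 10529 -1665 = 8864
final state: V = 47.78 m/s, rpm = 8864 → n = rpm/60 = 147.733333 rev/s
target J* = 1.5209; solve J* = V/(n·D) for n: n = V/(J*·D) = 47.78/(1.5209 × 3.517) = 8.932502 rev/s
rpm = 60·n = 535.950114

rpm = 535.95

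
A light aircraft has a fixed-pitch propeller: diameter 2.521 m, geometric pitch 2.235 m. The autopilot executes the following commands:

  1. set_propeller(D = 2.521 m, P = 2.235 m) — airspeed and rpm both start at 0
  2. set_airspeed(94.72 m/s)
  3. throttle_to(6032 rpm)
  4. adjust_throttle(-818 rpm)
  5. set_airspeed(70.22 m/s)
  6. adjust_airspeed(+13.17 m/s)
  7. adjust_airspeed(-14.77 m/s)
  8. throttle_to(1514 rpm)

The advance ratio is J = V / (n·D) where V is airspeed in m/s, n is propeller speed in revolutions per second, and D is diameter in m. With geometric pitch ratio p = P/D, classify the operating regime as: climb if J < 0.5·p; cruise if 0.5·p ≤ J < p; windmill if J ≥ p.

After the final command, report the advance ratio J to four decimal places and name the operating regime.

J = 1.0787, regime = windmill

set_propeller: D = 2.521 m, P = 2.235 m (p = P/D = 0.886553); state ← (V=0, rpm=0)
set_airspeed(94.72): V ← 94.72 m/s
throttle_to(6032): rpm ← 6032
adjust_throttle(-818): rpm ← 6032 -818 = 5214
set_airspeed(70.22): V ← 70.22 m/s
adjust_airspeed(+13.17): V ← 70.22 +13.17 = 83.39 m/s
adjust_airspeed(-14.77): V ← 83.39 -14.77 = 68.62 m/s
throttle_to(1514): rpm ← 1514
final state: V = 68.62 m/s, rpm = 1514 → n = rpm/60 = 25.233333 rev/s
J = V / (n·D) = 68.62 / (25.233333 × 2.521) = 1.078706
regime bands: climb J<0.4433 | cruise [0.4433, 0.8866) | windmill J≥0.8866
J = 1.0787 → windmill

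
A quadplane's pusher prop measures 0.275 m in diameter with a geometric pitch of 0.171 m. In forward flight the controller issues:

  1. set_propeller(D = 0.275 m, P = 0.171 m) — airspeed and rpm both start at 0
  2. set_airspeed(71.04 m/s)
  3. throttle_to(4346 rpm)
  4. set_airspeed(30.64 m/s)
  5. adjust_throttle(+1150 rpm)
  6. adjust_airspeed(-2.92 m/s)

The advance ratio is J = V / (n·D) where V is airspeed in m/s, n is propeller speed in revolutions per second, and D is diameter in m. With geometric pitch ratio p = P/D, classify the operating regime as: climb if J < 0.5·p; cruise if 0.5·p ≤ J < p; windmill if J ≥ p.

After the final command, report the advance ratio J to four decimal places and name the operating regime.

set_propeller: D = 0.275 m, P = 0.171 m (p = P/D = 0.621818); state ← (V=0, rpm=0)
set_airspeed(71.04): V ← 71.04 m/s
throttle_to(4346): rpm ← 4346
set_airspeed(30.64): V ← 30.64 m/s
adjust_throttle(+1150): rpm ← 4346 +1150 = 5496
adjust_airspeed(-2.92): V ← 30.64 -2.92 = 27.72 m/s
final state: V = 27.72 m/s, rpm = 5496 → n = rpm/60 = 91.600000 rev/s
J = V / (n·D) = 27.72 / (91.600000 × 0.275) = 1.100437
regime bands: climb J<0.3109 | cruise [0.3109, 0.6218) | windmill J≥0.6218
J = 1.1004 → windmill

J = 1.1004, regime = windmill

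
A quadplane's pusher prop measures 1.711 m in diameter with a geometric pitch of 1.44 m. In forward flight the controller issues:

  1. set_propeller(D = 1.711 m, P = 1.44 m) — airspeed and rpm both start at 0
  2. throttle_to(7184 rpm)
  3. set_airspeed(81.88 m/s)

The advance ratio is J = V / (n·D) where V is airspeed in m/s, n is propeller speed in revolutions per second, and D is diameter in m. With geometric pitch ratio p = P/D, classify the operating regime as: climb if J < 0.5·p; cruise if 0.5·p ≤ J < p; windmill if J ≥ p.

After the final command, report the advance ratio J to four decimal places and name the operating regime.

J = 0.3997, regime = climb

set_propeller: D = 1.711 m, P = 1.44 m (p = P/D = 0.841613); state ← (V=0, rpm=0)
throttle_to(7184): rpm ← 7184
set_airspeed(81.88): V ← 81.88 m/s
final state: V = 81.88 m/s, rpm = 7184 → n = rpm/60 = 119.733333 rev/s
J = V / (n·D) = 81.88 / (119.733333 × 1.711) = 0.399680
regime bands: climb J<0.4208 | cruise [0.4208, 0.8416) | windmill J≥0.8416
J = 0.3997 → climb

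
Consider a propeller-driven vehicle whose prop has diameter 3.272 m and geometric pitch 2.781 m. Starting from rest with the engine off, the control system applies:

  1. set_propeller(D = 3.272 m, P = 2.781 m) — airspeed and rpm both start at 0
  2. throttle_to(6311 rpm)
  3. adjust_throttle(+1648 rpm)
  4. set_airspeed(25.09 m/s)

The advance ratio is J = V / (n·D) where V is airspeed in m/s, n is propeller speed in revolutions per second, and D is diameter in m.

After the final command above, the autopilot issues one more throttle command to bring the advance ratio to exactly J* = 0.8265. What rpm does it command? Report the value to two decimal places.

rpm = 556.67

set_propeller: D = 3.272 m, P = 2.781 m (p = P/D = 0.849939); state ← (V=0, rpm=0)
throttle_to(6311): rpm ← 6311
adjust_throttle(+1648): rpm ← 6311 +1648 = 7959
set_airspeed(25.09): V ← 25.09 m/s
final state: V = 25.09 m/s, rpm = 7959 → n = rpm/60 = 132.650000 rev/s
target J* = 0.8265; solve J* = V/(n·D) for n: n = V/(J*·D) = 25.09/(0.8265 × 3.272) = 9.277789 rev/s
rpm = 60·n = 556.667362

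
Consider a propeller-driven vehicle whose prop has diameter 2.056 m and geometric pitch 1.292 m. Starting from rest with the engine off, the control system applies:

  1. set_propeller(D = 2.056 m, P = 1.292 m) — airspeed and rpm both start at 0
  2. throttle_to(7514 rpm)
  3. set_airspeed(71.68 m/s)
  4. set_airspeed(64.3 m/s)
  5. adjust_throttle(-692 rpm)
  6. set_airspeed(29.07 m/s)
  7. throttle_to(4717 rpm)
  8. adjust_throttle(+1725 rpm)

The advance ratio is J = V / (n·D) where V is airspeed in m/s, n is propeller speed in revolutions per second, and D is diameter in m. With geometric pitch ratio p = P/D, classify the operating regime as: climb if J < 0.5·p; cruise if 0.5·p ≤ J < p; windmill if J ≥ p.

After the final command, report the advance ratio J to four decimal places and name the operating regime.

J = 0.1317, regime = climb

set_propeller: D = 2.056 m, P = 1.292 m (p = P/D = 0.628405); state ← (V=0, rpm=0)
throttle_to(7514): rpm ← 7514
set_airspeed(71.68): V ← 71.68 m/s
set_airspeed(64.3): V ← 64.3 m/s
adjust_throttle(-692): rpm ← 7514 -692 = 6822
set_airspeed(29.07): V ← 29.07 m/s
throttle_to(4717): rpm ← 4717
adjust_throttle(+1725): rpm ← 4717 +1725 = 6442
final state: V = 29.07 m/s, rpm = 6442 → n = rpm/60 = 107.366667 rev/s
J = V / (n·D) = 29.07 / (107.366667 × 2.056) = 0.131690
regime bands: climb J<0.3142 | cruise [0.3142, 0.6284) | windmill J≥0.6284
J = 0.1317 → climb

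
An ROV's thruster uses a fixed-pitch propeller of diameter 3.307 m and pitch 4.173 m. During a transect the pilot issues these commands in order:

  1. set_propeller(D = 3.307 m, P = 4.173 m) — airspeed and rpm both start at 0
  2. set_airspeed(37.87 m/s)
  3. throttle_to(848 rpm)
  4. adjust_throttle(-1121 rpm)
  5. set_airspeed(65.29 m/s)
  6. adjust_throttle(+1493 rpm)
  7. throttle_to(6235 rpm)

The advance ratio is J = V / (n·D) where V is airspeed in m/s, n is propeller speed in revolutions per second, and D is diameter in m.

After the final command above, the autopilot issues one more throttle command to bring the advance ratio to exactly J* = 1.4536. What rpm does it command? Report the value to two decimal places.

rpm = 814.93

set_propeller: D = 3.307 m, P = 4.173 m (p = P/D = 1.261869); state ← (V=0, rpm=0)
set_airspeed(37.87): V ← 37.87 m/s
throttle_to(848): rpm ← 848
adjust_throttle(-1121): rpm ← 848 -1121 = -273
set_airspeed(65.29): V ← 65.29 m/s
adjust_throttle(+1493): rpm ← -273 +1493 = 1220
throttle_to(6235): rpm ← 6235
final state: V = 65.29 m/s, rpm = 6235 → n = rpm/60 = 103.916667 rev/s
target J* = 1.4536; solve J* = V/(n·D) for n: n = V/(J*·D) = 65.29/(1.4536 × 3.307) = 13.582120 rev/s
rpm = 60·n = 814.927193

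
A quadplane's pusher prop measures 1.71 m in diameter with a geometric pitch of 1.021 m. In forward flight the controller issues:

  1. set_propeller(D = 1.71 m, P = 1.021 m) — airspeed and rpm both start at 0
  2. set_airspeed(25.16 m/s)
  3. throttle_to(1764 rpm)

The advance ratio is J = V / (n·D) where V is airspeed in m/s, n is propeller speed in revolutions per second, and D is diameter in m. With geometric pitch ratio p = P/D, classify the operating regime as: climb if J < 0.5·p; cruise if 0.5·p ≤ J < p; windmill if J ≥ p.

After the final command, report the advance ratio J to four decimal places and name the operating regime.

J = 0.5005, regime = cruise

set_propeller: D = 1.71 m, P = 1.021 m (p = P/D = 0.597076); state ← (V=0, rpm=0)
set_airspeed(25.16): V ← 25.16 m/s
throttle_to(1764): rpm ← 1764
final state: V = 25.16 m/s, rpm = 1764 → n = rpm/60 = 29.400000 rev/s
J = V / (n·D) = 25.16 / (29.400000 × 1.71) = 0.500457
regime bands: climb J<0.2985 | cruise [0.2985, 0.5971) | windmill J≥0.5971
J = 0.5005 → cruise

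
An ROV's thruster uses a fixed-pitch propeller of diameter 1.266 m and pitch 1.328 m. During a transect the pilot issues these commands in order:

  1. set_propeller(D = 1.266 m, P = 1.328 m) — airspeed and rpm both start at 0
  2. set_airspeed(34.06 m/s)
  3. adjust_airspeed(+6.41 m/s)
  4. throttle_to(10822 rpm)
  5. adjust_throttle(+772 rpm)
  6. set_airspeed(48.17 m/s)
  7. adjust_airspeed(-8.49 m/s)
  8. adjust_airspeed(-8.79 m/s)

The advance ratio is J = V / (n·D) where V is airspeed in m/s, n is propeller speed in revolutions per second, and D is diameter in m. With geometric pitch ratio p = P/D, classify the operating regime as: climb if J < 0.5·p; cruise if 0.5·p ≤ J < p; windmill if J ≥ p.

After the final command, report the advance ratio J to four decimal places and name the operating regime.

J = 0.1263, regime = climb

set_propeller: D = 1.266 m, P = 1.328 m (p = P/D = 1.048973); state ← (V=0, rpm=0)
set_airspeed(34.06): V ← 34.06 m/s
adjust_airspeed(+6.41): V ← 34.06 +6.41 = 40.47 m/s
throttle_to(10822): rpm ← 10822
adjust_throttle(+772): rpm ← 10822 +772 = 11594
set_airspeed(48.17): V ← 48.17 m/s
adjust_airspeed(-8.49): V ← 48.17 -8.49 = 39.68 m/s
adjust_airspeed(-8.79): V ← 39.68 -8.79 = 30.89 m/s
final state: V = 30.89 m/s, rpm = 11594 → n = rpm/60 = 193.233333 rev/s
J = V / (n·D) = 30.89 / (193.233333 × 1.266) = 0.126271
regime bands: climb J<0.5245 | cruise [0.5245, 1.0490) | windmill J≥1.0490
J = 0.1263 → climb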